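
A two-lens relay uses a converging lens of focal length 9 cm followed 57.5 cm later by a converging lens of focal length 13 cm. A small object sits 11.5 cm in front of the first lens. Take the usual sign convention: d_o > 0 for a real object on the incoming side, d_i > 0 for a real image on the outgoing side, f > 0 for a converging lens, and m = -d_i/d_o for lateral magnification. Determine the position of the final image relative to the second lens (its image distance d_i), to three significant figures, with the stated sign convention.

67.5 cm

First lens: d_i1 = 1/(1/9 - 1/11.5) = 41.400 cm.
Object distance for lens 2: d_o2 = 57.5 - 41.400 = 16.100 cm.
Second lens: d_i2 = 1/(1/13 - 1/(16.100)) = 67.516 cm.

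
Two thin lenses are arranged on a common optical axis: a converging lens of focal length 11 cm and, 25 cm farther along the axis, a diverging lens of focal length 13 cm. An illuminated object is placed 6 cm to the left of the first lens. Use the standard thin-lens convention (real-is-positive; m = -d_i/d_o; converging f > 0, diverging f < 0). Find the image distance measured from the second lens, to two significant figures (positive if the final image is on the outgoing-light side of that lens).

Applying the thin-lens equation to the first lens, 1/11 = 1/6 + 1/d_i1, which gives d_i1 = -13.200 cm.
With d_i1 < 0 the first image is virtual and lies on the object side; the object distance for lens 2 is d_o2 = 25 - (-13.200) = 38.200 cm.
Applying the thin-lens equation again with f_2 = -13 cm and d_o2 = 38.200 cm gives d_i2 = -9.699 cm.

-9.7 cm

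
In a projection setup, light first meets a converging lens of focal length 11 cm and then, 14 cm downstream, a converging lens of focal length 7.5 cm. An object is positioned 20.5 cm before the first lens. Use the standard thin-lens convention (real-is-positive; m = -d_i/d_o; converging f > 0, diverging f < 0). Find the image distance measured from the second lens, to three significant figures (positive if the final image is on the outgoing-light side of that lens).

4.24 cm

First lens: d_i1 = 1/(1/11 - 1/20.5) = 23.737 cm.
Since 23.737 cm > 14 cm, the first image lies past the second lens and serves as a virtual object: d_o2 = L - d_i1 = -9.737 cm.
Second lens: d_i2 = 1/(1/7.5 - 1/(-9.737)) = 4.237 cm.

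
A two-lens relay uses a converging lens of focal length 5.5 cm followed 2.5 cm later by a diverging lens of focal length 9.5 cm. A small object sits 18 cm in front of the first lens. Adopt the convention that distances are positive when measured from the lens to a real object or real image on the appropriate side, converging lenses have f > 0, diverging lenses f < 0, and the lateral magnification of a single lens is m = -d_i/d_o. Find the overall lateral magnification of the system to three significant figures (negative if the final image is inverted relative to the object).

-1.02

Lens 1: 1/d_i1 = 1/f_1 - 1/d_o1 = 1/5.5 - 1/18 = 0.12626 cm^-1, so d_i1 = 7.920 cm.
m_1 = -(7.920)/18 = -0.4400.
Since 7.920 cm > 2.5 cm, the first image lies past the second lens and serves as a virtual object: d_o2 = L - d_i1 = -5.420 cm.
Lens 2: 1/d_i2 = 1/f_2 - 1/d_o2 = 1/(-9.5) - 1/(-5.420) = 0.07924 cm^-1, so d_i2 = 12.620 cm.
m_2 = -(12.620)/(-5.420) = 2.3284.
The system's lateral magnification is m_1 m_2 = (-0.4400)(2.3284) = -1.0245.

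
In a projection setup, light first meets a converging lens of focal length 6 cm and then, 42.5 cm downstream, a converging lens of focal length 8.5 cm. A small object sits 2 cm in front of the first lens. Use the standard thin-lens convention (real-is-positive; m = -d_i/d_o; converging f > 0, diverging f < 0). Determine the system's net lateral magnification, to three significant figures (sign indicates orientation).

-0.345

First lens: d_i1 = 1/(1/6 - 1/2) = -3.000 cm.
m_1 = -(-3.000)/2 = 1.5000.
With d_i1 < 0 the first image is virtual and lies on the object side; the object distance for lens 2 is d_o2 = 42.5 - (-3.000) = 45.500 cm.
Second lens: d_i2 = 1/(1/8.5 - 1/(45.500)) = 10.453 cm.
m_2 = -(10.453)/(45.500) = -0.2297.
Overall magnification: m = m_1 m_2 = -0.3446.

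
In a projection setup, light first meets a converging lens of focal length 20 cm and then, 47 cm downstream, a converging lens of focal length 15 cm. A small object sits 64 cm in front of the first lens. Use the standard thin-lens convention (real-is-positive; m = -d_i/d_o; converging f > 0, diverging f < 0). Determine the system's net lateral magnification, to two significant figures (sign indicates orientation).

2.3

First lens: d_i1 = 1/(1/20 - 1/64) = 29.091 cm.
m_1 = -(29.091)/64 = -0.4545.
That image sits 17.909 cm in front of the second lens, so d_o2 = 17.909 cm.
Second lens: d_i2 = 1/(1/15 - 1/(17.909)) = 92.344 cm.
m_2 = -(92.344)/(17.909) = -5.1562.
Total m = m_1 x m_2 = (-0.4545)(-5.1562) = 2.3437.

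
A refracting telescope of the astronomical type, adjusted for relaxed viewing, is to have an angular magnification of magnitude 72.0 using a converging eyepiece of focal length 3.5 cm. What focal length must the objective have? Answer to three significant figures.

252 cm

|M| = f_obj/|f_eye|, so f_obj = |M| x |f_eye| = 72.0 x 3.5 = 252.000 cm.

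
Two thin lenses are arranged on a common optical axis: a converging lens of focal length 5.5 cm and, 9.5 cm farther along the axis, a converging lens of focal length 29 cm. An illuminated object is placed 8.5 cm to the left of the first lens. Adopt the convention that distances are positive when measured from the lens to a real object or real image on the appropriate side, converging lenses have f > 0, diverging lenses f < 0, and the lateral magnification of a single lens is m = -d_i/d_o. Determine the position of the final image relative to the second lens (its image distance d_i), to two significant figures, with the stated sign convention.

5.0 cm

Lens 1: 1/d_i1 = 1/f_1 - 1/d_o1 = 1/5.5 - 1/8.5 = 0.06417 cm^-1, so d_i1 = 15.583 cm.
Since 15.583 cm > 9.5 cm, the first image lies past the second lens and serves as a virtual object: d_o2 = L - d_i1 = -6.083 cm.
Lens 2: 1/d_i2 = 1/f_2 - 1/d_o2 = 1/29 - 1/(-6.083) = 0.19887 cm^-1, so d_i2 = 5.029 cm.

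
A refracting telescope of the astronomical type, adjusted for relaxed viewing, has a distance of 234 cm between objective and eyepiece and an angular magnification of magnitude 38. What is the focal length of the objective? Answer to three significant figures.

In normal adjustment the tube length equals f_obj + f_eye and |M| = f_obj/f_eye.
So f_obj = 38 f_eye and 38 f_eye + f_eye = 234 cm, giving f_eye = 234/39 = 6.000 cm and f_obj = 228.000 cm.

228 cm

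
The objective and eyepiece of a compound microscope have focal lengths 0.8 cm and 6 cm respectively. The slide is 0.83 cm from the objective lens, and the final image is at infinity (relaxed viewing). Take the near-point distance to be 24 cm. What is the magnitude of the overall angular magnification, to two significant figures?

110

Objective: 1/d_i = 1/f_obj - 1/d_o = 1/0.8 - 1/0.83 = 0.04518 cm^-1, so d_i = 22.133 cm.
m_obj = -d_i/d_o = -22.133/0.83 = -26.667.
Eyepiece angular magnification (image at infinity): M_eye = D/f_e = 24/6 = 4.000.
Overall M = m_obj x M_eye = (-26.667)(4.000) = -106.67.
|M| = 106.67.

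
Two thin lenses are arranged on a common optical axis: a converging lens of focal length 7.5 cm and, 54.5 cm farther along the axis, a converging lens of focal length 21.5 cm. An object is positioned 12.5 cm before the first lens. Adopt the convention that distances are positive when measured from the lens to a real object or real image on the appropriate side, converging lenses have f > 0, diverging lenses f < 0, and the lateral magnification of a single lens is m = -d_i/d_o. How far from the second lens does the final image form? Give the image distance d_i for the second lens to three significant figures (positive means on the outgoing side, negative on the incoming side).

First lens: d_i1 = 1/(1/7.5 - 1/12.5) = 18.750 cm.
The intermediate image is 18.750 cm to the right of lens 1, so d_o2 = L - d_i1 = 54.5 - 18.750 = 35.750 cm.
Second lens: d_i2 = 1/(1/21.5 - 1/(35.750)) = 53.939 cm.

53.9 cm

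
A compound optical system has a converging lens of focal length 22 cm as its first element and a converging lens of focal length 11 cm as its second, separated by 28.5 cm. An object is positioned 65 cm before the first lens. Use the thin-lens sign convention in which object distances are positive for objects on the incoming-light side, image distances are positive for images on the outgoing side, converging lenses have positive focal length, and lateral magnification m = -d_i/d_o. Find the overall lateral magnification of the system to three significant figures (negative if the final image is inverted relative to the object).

First lens: d_i1 = 1/(1/22 - 1/65) = 33.256 cm.
m_1 = -(33.256)/65 = -0.5116.
This image would form 33.256 cm past lens 1, i.e. 4.756 cm beyond lens 2, so it is a virtual object for lens 2: d_o2 = 28.5 - 33.256 = -4.756 cm.
Second lens: d_i2 = 1/(1/11 - 1/(-4.756)) = 3.320 cm.
m_2 = -(3.320)/(-4.756) = 0.6982.
The system's lateral magnification is m_1 m_2 = (-0.5116)(0.6982) = -0.3572.

-0.357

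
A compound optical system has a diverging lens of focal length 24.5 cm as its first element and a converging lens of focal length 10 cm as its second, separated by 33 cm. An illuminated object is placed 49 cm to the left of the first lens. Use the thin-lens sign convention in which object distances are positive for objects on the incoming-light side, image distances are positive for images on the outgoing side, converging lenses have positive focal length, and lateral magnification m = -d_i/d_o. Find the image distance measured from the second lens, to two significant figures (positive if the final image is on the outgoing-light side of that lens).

Applying the thin-lens equation to the first lens, 1/(-24.5) = 1/49 + 1/d_i1, which gives d_i1 = -16.333 cm.
The intermediate image is virtual, 16.333 cm to the left of lens 1, so d_o2 = L - d_i1 = 33 - (-16.333) = 49.333 cm.
Applying the thin-lens equation again with f_2 = 10 cm and d_o2 = 49.333 cm gives d_i2 = 12.542 cm.

13 cm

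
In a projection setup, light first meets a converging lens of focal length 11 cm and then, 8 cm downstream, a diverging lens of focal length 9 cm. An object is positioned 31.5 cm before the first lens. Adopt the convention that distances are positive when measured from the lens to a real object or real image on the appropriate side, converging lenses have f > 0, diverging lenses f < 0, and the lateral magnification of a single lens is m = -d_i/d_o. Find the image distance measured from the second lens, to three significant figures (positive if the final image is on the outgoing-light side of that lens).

821 cm

First lens: d_i1 = 1/(1/11 - 1/31.5) = 16.902 cm.
This image would form 16.902 cm past lens 1, i.e. 8.902 cm beyond lens 2, so it is a virtual object for lens 2: d_o2 = 8 - 16.902 = -8.902 cm.
Second lens: d_i2 = 1/(1/(-9) - 1/(-8.902)) = 821.250 cm.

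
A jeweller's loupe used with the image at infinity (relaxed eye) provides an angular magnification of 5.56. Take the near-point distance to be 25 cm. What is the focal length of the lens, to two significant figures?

4.5 cm

For the image at infinity, M = D/f.
f = D/M = 25/5.56 = 4.496 cm.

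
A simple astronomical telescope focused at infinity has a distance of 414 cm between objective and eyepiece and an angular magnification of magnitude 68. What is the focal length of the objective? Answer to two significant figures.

410 cm

In normal adjustment the tube length equals f_obj + f_eye and |M| = f_obj/f_eye.
So f_obj = 68 f_eye and 68 f_eye + f_eye = 414 cm, giving f_eye = 414/69 = 6.000 cm and f_obj = 408.000 cm.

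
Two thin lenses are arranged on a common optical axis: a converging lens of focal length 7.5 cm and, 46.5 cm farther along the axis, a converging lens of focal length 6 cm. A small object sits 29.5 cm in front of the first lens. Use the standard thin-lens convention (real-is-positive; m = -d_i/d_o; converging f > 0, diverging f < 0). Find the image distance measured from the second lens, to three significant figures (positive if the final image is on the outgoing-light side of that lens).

7.18 cm

Lens 1: 1/d_i1 = 1/f_1 - 1/d_o1 = 1/7.5 - 1/29.5 = 0.09944 cm^-1, so d_i1 = 10.057 cm.
Object distance for lens 2: d_o2 = 46.5 - 10.057 = 36.443 cm.
Lens 2: 1/d_i2 = 1/f_2 - 1/d_o2 = 1/6 - 1/(36.443) = 0.13923 cm^-1, so d_i2 = 7.183 cm.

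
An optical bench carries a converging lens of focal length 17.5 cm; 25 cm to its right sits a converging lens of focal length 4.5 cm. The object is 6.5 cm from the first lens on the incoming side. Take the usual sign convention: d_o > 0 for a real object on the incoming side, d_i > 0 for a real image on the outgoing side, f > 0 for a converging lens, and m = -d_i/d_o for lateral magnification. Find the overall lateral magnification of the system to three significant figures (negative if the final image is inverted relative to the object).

-0.232

First lens: d_i1 = 1/(1/17.5 - 1/6.5) = -10.341 cm.
m_1 = -(-10.341)/6.5 = 1.5909.
With d_i1 < 0 the first image is virtual and lies on the object side; the object distance for lens 2 is d_o2 = 25 - (-10.341) = 35.341 cm.
Second lens: d_i2 = 1/(1/4.5 - 1/(35.341)) = 5.157 cm.
m_2 = -(5.157)/(35.341) = -0.1459.
Overall magnification: m = m_1 m_2 = -0.2321.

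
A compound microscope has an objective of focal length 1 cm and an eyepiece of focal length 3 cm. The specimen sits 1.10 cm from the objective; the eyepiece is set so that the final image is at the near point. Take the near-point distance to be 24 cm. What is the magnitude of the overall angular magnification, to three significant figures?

Objective: 1/d_i = 1/f_obj - 1/d_o = 1/1 - 1/1.10 = 0.09091 cm^-1, so d_i = 11.000 cm.
m_obj = -d_i/d_o = -11.000/1.10 = -10.000.
Eyepiece angular magnification (image at near point): M_eye = 1 + D/f_e = 1 + 24/3 = 9.000.
Overall M = m_obj x M_eye = (-10.000)(9.000) = -90.00.
|M| = 90.00.

90.0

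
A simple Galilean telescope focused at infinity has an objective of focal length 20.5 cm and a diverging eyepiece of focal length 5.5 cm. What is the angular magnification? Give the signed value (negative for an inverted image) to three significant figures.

3.73

M = -f_obj/f_eye = -20.5/(-5.5) = 3.727.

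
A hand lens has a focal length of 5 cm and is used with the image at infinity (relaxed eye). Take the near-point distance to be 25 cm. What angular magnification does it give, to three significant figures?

M = D/f = 25/5 = 5.000.

5.00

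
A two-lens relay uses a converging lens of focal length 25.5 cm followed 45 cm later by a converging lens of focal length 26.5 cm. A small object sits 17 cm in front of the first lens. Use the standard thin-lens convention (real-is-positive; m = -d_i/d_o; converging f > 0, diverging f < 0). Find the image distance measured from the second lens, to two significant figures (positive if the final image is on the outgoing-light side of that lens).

37 cm

Lens 1: 1/d_i1 = 1/f_1 - 1/d_o1 = 1/25.5 - 1/17 = -0.01961 cm^-1, so d_i1 = -51.000 cm.
The intermediate image is virtual, 51.000 cm to the left of lens 1, so d_o2 = L - d_i1 = 45 - (-51.000) = 96.000 cm.
Lens 2: 1/d_i2 = 1/f_2 - 1/d_o2 = 1/26.5 - 1/(96.000) = 0.02732 cm^-1, so d_i2 = 36.604 cm.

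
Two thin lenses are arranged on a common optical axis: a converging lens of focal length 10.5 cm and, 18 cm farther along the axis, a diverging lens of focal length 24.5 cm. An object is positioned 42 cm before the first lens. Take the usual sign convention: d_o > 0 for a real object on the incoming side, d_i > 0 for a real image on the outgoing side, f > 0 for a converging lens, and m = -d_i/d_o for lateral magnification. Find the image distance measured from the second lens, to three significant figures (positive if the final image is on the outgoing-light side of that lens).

Lens 1: 1/d_i1 = 1/f_1 - 1/d_o1 = 1/10.5 - 1/42 = 0.07143 cm^-1, so d_i1 = 14.000 cm.
The intermediate image is 14.000 cm to the right of lens 1, so d_o2 = L - d_i1 = 18 - 14.000 = 4.000 cm.
Lens 2: 1/d_i2 = 1/f_2 - 1/d_o2 = 1/(-24.5) - 1/(4.000) = -0.29082 cm^-1, so d_i2 = -3.439 cm.

-3.44 cm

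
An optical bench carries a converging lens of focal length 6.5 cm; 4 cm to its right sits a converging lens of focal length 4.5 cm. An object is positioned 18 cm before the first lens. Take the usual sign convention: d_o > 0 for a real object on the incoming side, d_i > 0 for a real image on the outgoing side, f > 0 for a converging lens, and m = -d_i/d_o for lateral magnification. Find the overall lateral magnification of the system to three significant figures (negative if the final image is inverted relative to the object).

Lens 1: 1/d_i1 = 1/f_1 - 1/d_o1 = 1/6.5 - 1/18 = 0.09829 cm^-1, so d_i1 = 10.174 cm.
m_1 = -(10.174)/18 = -0.5652.
This image would form 10.174 cm past lens 1, i.e. 6.174 cm beyond lens 2, so it is a virtual object for lens 2: d_o2 = 4 - 10.174 = -6.174 cm.
Lens 2: 1/d_i2 = 1/f_2 - 1/d_o2 = 1/4.5 - 1/(-6.174) = 0.38419 cm^-1, so d_i2 = 2.603 cm.
m_2 = -(2.603)/(-6.174) = 0.4216.
Total m = m_1 x m_2 = (-0.5652)(0.4216) = -0.2383.

-0.238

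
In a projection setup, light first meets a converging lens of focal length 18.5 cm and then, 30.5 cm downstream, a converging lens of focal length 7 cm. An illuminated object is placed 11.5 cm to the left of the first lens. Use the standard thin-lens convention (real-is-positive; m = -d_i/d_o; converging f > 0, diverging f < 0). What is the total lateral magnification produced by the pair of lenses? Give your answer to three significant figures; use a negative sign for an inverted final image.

-0.343

First lens: d_i1 = 1/(1/18.5 - 1/11.5) = -30.393 cm.
m_1 = -(-30.393)/11.5 = 2.6429.
The intermediate image is virtual, 30.393 cm to the left of lens 1, so d_o2 = L - d_i1 = 30.5 - (-30.393) = 60.893 cm.
Second lens: d_i2 = 1/(1/7 - 1/(60.893)) = 7.909 cm.
m_2 = -(7.909)/(60.893) = -0.1299.
Total m = m_1 x m_2 = (2.6429)(-0.1299) = -0.3433.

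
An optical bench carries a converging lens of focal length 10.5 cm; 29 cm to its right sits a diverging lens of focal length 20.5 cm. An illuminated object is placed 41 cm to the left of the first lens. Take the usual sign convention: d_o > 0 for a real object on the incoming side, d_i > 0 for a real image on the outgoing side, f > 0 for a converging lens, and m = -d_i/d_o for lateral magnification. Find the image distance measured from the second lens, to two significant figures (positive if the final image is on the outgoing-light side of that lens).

Lens 1: 1/d_i1 = 1/f_1 - 1/d_o1 = 1/10.5 - 1/41 = 0.07085 cm^-1, so d_i1 = 14.115 cm.
That image sits 14.885 cm in front of the second lens, so d_o2 = 14.885 cm.
Lens 2: 1/d_i2 = 1/f_2 - 1/d_o2 = 1/(-20.5) - 1/(14.885) = -0.11596 cm^-1, so d_i2 = -8.624 cm.

-8.6 cm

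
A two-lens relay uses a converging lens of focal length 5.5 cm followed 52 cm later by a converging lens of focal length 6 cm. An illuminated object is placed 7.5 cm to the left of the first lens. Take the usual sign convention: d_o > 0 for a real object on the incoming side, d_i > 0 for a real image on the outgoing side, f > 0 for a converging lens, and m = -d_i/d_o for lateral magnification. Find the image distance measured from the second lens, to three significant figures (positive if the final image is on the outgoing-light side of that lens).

7.42 cm

First lens: d_i1 = 1/(1/5.5 - 1/7.5) = 20.625 cm.
Object distance for lens 2: d_o2 = 52 - 20.625 = 31.375 cm.
Second lens: d_i2 = 1/(1/6 - 1/(31.375)) = 7.419 cm.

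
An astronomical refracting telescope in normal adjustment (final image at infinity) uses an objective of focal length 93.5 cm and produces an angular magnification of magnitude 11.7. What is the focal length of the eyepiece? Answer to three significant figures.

|M| = f_obj/f_eye, so f_eye = f_obj/|M| = 93.5/11.7 = 7.991 cm.

7.99 cm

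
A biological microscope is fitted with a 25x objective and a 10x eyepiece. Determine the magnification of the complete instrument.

The overall magnification of a compound microscope is the product of the objective and eyepiece magnifications:
M = M_obj x M_eye = 25 x 10 = 250.

250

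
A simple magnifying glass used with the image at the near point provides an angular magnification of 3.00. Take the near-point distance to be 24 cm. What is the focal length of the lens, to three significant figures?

For the image at the near point, M = 1 + D/f.
f = D/(M - 1) = 24/(3.0 - 1) = 12.000 cm.

12.0 cm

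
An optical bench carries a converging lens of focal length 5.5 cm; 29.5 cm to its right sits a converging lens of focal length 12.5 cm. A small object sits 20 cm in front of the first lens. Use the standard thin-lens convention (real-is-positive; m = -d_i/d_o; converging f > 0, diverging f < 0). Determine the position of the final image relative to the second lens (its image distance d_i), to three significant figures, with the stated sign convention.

First lens: d_i1 = 1/(1/5.5 - 1/20) = 7.586 cm.
Object distance for lens 2: d_o2 = 29.5 - 7.586 = 21.914 cm.
Second lens: d_i2 = 1/(1/12.5 - 1/(21.914)) = 29.098 cm.

29.1 cm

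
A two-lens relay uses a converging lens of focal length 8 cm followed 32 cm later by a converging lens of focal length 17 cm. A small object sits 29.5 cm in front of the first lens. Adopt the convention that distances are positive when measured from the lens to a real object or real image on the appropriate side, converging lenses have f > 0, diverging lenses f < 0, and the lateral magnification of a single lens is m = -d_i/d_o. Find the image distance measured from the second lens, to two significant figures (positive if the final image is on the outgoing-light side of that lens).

89 cm

First lens: d_i1 = 1/(1/8 - 1/29.5) = 10.977 cm.
Object distance for lens 2: d_o2 = 32 - 10.977 = 21.023 cm.
Second lens: d_i2 = 1/(1/17 - 1/(21.023)) = 88.832 cm.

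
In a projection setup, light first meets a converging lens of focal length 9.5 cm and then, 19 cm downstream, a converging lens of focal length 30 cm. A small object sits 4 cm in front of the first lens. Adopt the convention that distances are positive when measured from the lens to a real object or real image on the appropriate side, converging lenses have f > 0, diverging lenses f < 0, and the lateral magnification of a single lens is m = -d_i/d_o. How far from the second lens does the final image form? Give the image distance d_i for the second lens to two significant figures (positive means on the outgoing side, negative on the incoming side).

-190 cm

First lens: d_i1 = 1/(1/9.5 - 1/4) = -6.909 cm.
With d_i1 < 0 the first image is virtual and lies on the object side; the object distance for lens 2 is d_o2 = 19 - (-6.909) = 25.909 cm.
Second lens: d_i2 = 1/(1/30 - 1/(25.909)) = -190.000 cm.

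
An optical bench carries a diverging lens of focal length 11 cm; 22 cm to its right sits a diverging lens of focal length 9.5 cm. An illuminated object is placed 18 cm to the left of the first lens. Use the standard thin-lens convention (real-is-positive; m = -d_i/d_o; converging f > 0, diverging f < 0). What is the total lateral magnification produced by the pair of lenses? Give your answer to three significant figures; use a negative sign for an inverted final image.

0.0940

First lens: d_i1 = 1/(1/(-11) - 1/18) = -6.828 cm.
m_1 = -(-6.828)/18 = 0.3793.
The intermediate image is virtual, 6.828 cm to the left of lens 1, so d_o2 = L - d_i1 = 22 - (-6.828) = 28.828 cm.
Second lens: d_i2 = 1/(1/(-9.5) - 1/(28.828)) = -7.145 cm.
m_2 = -(-7.145)/(28.828) = 0.2479.
The system's lateral magnification is m_1 m_2 = (0.3793)(0.2479) = 0.0940.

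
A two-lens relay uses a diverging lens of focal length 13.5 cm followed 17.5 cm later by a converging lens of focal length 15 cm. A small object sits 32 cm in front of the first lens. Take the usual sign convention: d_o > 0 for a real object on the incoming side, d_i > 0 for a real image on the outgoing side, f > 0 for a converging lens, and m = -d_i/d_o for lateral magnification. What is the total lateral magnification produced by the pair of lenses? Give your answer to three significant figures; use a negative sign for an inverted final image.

First lens: d_i1 = 1/(1/(-13.5) - 1/32) = -9.495 cm.
m_1 = -(-9.495)/32 = 0.2967.
The intermediate image is virtual, 9.495 cm to the left of lens 1, so d_o2 = L - d_i1 = 17.5 - (-9.495) = 26.995 cm.
Second lens: d_i2 = 1/(1/15 - 1/(26.995)) = 33.759 cm.
m_2 = -(33.759)/(26.995) = -1.2506.
Overall magnification: m = m_1 m_2 = -0.3710.

-0.371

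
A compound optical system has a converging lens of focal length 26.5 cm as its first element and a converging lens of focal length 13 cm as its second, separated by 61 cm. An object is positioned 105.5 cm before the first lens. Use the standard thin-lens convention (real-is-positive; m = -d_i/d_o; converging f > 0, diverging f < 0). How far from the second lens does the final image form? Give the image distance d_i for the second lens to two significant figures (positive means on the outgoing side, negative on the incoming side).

First lens: d_i1 = 1/(1/26.5 - 1/105.5) = 35.389 cm.
Object distance for lens 2: d_o2 = 61 - 35.389 = 25.611 cm.
Second lens: d_i2 = 1/(1/13 - 1/(25.611)) = 26.401 cm.

26 cm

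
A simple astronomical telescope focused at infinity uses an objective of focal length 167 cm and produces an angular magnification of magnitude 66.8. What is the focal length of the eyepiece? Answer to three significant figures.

|M| = f_obj/f_eye, so f_eye = f_obj/|M| = 167/66.8 = 2.500 cm.

2.50 cm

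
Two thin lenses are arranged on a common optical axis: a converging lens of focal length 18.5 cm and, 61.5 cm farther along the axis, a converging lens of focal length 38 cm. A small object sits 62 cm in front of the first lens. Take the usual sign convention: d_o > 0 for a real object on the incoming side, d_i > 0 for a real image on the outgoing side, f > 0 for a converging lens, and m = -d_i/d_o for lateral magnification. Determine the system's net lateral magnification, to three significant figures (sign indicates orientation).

-5.64

First lens: d_i1 = 1/(1/18.5 - 1/62) = 26.368 cm.
m_1 = -(26.368)/62 = -0.4253.
The intermediate image is 26.368 cm to the right of lens 1, so d_o2 = L - d_i1 = 61.5 - 26.368 = 35.132 cm.
Second lens: d_i2 = 1/(1/38 - 1/(35.132)) = -465.519 cm.
m_2 = -(-465.519)/(35.132) = 13.2505.
Overall magnification: m = m_1 m_2 = -5.6353.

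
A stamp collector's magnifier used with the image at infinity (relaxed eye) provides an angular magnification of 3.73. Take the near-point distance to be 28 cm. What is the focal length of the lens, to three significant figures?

For the image at infinity, M = D/f.
f = D/M = 28/3.73 = 7.507 cm.

7.51 cm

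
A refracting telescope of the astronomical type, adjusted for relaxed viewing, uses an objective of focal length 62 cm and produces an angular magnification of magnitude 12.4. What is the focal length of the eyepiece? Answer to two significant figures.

5.0 cm

|M| = f_obj/f_eye, so f_eye = f_obj/|M| = 62/12.4 = 5.000 cm.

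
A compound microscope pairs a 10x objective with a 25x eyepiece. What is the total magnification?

250

The overall magnification of a compound microscope is the product of the objective and eyepiece magnifications:
M = M_obj x M_eye = 10 x 25 = 250.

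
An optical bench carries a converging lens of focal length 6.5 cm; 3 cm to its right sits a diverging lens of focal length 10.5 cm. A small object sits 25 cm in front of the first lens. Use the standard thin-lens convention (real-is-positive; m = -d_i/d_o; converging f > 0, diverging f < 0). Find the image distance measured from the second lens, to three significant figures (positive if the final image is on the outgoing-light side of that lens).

Lens 1: 1/d_i1 = 1/f_1 - 1/d_o1 = 1/6.5 - 1/25 = 0.11385 cm^-1, so d_i1 = 8.784 cm.
This image would form 8.784 cm past lens 1, i.e. 5.784 cm beyond lens 2, so it is a virtual object for lens 2: d_o2 = 3 - 8.784 = -5.784 cm.
Lens 2: 1/d_i2 = 1/f_2 - 1/d_o2 = 1/(-10.5) - 1/(-5.784) = 0.07766 cm^-1, so d_i2 = 12.877 cm.

12.9 cm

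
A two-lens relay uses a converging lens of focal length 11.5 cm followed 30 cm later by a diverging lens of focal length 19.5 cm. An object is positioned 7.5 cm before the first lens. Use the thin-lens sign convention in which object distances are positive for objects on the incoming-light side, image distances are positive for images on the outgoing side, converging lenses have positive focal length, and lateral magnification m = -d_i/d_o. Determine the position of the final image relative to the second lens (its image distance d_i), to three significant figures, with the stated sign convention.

-14.1 cm

First lens: d_i1 = 1/(1/11.5 - 1/7.5) = -21.562 cm.
With d_i1 < 0 the first image is virtual and lies on the object side; the object distance for lens 2 is d_o2 = 30 - (-21.562) = 51.562 cm.
Second lens: d_i2 = 1/(1/(-19.5) - 1/(51.562)) = -14.149 cm.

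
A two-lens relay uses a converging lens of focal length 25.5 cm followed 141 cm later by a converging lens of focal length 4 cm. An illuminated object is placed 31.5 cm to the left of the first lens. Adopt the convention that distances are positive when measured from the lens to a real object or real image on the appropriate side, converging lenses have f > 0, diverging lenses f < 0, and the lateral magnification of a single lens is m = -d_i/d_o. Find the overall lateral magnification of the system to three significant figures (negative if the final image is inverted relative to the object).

5.44

First lens: d_i1 = 1/(1/25.5 - 1/31.5) = 133.875 cm.
m_1 = -(133.875)/31.5 = -4.2500.
That image sits 7.125 cm in front of the second lens, so d_o2 = 7.125 cm.
Second lens: d_i2 = 1/(1/4 - 1/(7.125)) = 9.120 cm.
m_2 = -(9.120)/(7.125) = -1.2800.
Total m = m_1 x m_2 = (-4.2500)(-1.2800) = 5.4400.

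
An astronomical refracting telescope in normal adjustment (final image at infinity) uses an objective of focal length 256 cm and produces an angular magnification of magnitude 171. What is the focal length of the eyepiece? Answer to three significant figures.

|M| = f_obj/f_eye, so f_eye = f_obj/|M| = 256/171.0 = 1.497 cm.

1.50 cm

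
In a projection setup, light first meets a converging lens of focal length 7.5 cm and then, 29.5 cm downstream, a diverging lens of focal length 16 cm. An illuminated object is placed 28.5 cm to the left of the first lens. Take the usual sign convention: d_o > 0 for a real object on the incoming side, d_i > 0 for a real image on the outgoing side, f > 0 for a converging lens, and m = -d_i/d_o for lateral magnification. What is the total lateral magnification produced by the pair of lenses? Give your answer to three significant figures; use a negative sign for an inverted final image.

Applying the thin-lens equation to the first lens, 1/7.5 = 1/28.5 + 1/d_i1, which gives d_i1 = 10.179 cm.
Its lateral magnification is m_1 = -d_i1/d_o1 = -(10.179)/28.5 = -0.3571.
The intermediate image is 10.179 cm to the right of lens 1, so d_o2 = L - d_i1 = 29.5 - 10.179 = 19.321 cm.
Applying the thin-lens equation again with f_2 = -16 cm and d_o2 = 19.321 cm gives d_i2 = -8.752 cm.
m_2 = -(-8.752)/(19.321) = 0.4530.
Overall magnification: m = m_1 m_2 = -0.1618.

-0.162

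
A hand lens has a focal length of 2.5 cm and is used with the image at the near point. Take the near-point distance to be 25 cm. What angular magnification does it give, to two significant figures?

M = 1 + D/f = 1 + 25/2.5 = 11.000.

11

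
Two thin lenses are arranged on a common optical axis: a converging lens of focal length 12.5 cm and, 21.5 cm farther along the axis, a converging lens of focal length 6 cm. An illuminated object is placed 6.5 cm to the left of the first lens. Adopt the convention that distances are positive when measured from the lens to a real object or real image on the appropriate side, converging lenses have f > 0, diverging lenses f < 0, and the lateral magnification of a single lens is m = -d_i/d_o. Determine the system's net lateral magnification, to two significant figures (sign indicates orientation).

-0.43

Lens 1: 1/d_i1 = 1/f_1 - 1/d_o1 = 1/12.5 - 1/6.5 = -0.07385 cm^-1, so d_i1 = -13.542 cm.
m_1 = -(-13.542)/6.5 = 2.0833.
With d_i1 < 0 the first image is virtual and lies on the object side; the object distance for lens 2 is d_o2 = 21.5 - (-13.542) = 35.042 cm.
Lens 2: 1/d_i2 = 1/f_2 - 1/d_o2 = 1/6 - 1/(35.042) = 0.13813 cm^-1, so d_i2 = 7.240 cm.
m_2 = -(7.240)/(35.042) = -0.2066.
The system's lateral magnification is m_1 m_2 = (2.0833)(-0.2066) = -0.4304.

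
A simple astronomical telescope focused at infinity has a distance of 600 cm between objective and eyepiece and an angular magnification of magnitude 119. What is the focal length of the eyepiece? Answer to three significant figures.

In normal adjustment the tube length equals f_obj + f_eye and |M| = f_obj/f_eye.
So f_obj = 119 f_eye and 119 f_eye + f_eye = 600 cm, giving f_eye = 600/120 = 5.000 cm and f_obj = 595.000 cm.

5.00 cm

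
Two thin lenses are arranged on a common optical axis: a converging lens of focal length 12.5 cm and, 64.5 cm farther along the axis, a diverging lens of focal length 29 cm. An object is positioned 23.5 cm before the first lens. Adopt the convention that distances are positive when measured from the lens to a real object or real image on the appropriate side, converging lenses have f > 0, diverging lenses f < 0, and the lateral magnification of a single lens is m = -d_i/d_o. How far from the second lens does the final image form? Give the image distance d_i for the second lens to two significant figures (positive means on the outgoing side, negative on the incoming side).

Lens 1: 1/d_i1 = 1/f_1 - 1/d_o1 = 1/12.5 - 1/23.5 = 0.03745 cm^-1, so d_i1 = 26.705 cm.
Object distance for lens 2: d_o2 = 64.5 - 26.705 = 37.795 cm.
Lens 2: 1/d_i2 = 1/f_2 - 1/d_o2 = 1/(-29) - 1/(37.795) = -0.06094 cm^-1, so d_i2 = -16.409 cm.

-16 cm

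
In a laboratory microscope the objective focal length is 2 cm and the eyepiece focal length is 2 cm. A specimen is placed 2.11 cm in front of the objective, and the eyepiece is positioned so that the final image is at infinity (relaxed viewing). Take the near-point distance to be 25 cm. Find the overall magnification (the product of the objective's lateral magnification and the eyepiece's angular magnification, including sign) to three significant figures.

-227

Objective: 1/d_i = 1/f_obj - 1/d_o = 1/2 - 1/2.11 = 0.02607 cm^-1, so d_i = 38.364 cm.
m_obj = -d_i/d_o = -38.364/2.11 = -18.182.
Eyepiece angular magnification (image at infinity): M_eye = D/f_e = 25/2 = 12.500.
Overall M = m_obj x M_eye = (-18.182)(12.500) = -227.27.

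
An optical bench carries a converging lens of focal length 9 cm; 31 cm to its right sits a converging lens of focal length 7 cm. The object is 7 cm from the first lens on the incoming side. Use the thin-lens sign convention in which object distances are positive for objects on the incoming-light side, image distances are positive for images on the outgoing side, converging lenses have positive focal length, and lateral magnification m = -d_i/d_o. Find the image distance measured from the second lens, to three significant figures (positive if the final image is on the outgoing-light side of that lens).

7.88 cm

First lens: d_i1 = 1/(1/9 - 1/7) = -31.500 cm.
The intermediate image is virtual, 31.500 cm to the left of lens 1, so d_o2 = L - d_i1 = 31 - (-31.500) = 62.500 cm.
Second lens: d_i2 = 1/(1/7 - 1/(62.500)) = 7.883 cm.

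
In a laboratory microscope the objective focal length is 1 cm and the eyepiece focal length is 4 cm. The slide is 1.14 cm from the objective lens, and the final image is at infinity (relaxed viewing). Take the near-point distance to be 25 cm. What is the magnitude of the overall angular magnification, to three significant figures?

Objective: 1/d_i = 1/f_obj - 1/d_o = 1/1 - 1/1.14 = 0.12281 cm^-1, so d_i = 8.143 cm.
m_obj = -d_i/d_o = -8.143/1.14 = -7.143.
Eyepiece angular magnification (image at infinity): M_eye = D/f_e = 25/4 = 6.250.
Overall M = m_obj x M_eye = (-7.143)(6.250) = -44.64.
|M| = 44.64.

44.6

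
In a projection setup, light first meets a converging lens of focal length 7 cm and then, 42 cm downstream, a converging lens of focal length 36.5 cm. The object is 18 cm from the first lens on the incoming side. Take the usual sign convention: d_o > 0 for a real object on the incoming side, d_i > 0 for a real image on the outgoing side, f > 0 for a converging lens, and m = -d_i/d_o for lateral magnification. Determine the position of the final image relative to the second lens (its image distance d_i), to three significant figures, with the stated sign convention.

-187 cm

First lens: d_i1 = 1/(1/7 - 1/18) = 11.455 cm.
That image sits 30.545 cm in front of the second lens, so d_o2 = 30.545 cm.
Second lens: d_i2 = 1/(1/36.5 - 1/(30.545)) = -187.237 cm.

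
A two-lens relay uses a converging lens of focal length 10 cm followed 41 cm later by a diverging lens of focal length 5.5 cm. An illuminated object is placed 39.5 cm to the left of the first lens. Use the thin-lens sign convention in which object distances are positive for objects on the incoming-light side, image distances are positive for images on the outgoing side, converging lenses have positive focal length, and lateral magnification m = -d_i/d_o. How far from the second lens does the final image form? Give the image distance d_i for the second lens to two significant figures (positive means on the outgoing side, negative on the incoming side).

First lens: d_i1 = 1/(1/10 - 1/39.5) = 13.390 cm.
The intermediate image is 13.390 cm to the right of lens 1, so d_o2 = L - d_i1 = 41 - 13.390 = 27.610 cm.
Second lens: d_i2 = 1/(1/(-5.5) - 1/(27.610)) = -4.586 cm.

-4.6 cm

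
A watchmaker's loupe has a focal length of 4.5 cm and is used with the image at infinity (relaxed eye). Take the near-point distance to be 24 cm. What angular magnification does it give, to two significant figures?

5.3

M = D/f = 24/4.5 = 5.333.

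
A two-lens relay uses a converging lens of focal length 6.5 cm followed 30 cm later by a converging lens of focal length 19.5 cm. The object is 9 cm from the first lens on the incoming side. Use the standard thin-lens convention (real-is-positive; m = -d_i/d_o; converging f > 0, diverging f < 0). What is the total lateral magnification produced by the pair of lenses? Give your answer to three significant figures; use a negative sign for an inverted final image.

-3.93

First lens: d_i1 = 1/(1/6.5 - 1/9) = 23.400 cm.
m_1 = -(23.400)/9 = -2.6000.
The intermediate image is 23.400 cm to the right of lens 1, so d_o2 = L - d_i1 = 30 - 23.400 = 6.600 cm.
Second lens: d_i2 = 1/(1/19.5 - 1/(6.600)) = -9.977 cm.
m_2 = -(-9.977)/(6.600) = 1.5116.
The system's lateral magnification is m_1 m_2 = (-2.6000)(1.5116) = -3.9302.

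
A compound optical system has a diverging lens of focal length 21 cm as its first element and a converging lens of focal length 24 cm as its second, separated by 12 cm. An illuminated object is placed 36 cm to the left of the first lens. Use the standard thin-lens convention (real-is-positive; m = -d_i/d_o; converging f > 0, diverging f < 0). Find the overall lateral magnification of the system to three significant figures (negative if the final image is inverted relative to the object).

-7.00

Lens 1: 1/d_i1 = 1/f_1 - 1/d_o1 = 1/(-21) - 1/36 = -0.07540 cm^-1, so d_i1 = -13.263 cm.
m_1 = -(-13.263)/36 = 0.3684.
The intermediate image is virtual, 13.263 cm to the left of lens 1, so d_o2 = L - d_i1 = 12 - (-13.263) = 25.263 cm.
Lens 2: 1/d_i2 = 1/f_2 - 1/d_o2 = 1/24 - 1/(25.263) = 0.00208 cm^-1, so d_i2 = 480.000 cm.
m_2 = -(480.000)/(25.263) = -19.0000.
Overall magnification: m = m_1 m_2 = -7.0000.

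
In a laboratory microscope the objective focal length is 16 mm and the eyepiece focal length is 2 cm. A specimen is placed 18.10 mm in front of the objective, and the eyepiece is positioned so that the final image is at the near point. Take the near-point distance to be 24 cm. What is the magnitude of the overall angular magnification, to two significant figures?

Convert to cm: f_obj = 16 mm = 1.6 cm; d_o = 18.10 mm = 1.81 cm.
Objective: 1/d_i = 1/f_obj - 1/d_o = 1/1.6 - 1/1.81 = 0.07251 cm^-1, so d_i = 13.790 cm.
m_obj = -d_i/d_o = -13.790/1.81 = -7.619.
Eyepiece angular magnification (image at near point): M_eye = 1 + D/f_e = 1 + 24/2 = 13.000.
Overall M = m_obj x M_eye = (-7.619)(13.000) = -99.05.
|M| = 99.05.

99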